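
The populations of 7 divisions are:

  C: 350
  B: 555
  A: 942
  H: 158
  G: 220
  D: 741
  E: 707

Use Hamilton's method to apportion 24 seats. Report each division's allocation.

C=2; B=4; A=6; H=1; G=1; D=5; E=5

Total 3673; standard divisor 3673/24 ≈ 153.042.
Standard quotas: C 2.287, B 3.626, A 6.155, H 1.032, G 1.438, D 4.842, E 4.620.
Lower quotas: C 2, B 3, A 6, H 1, G 1, D 4, E 4 (sum 21, leaving 3 seats).
Remainders in descending order: D 0.842, B 0.626, E 0.620, G 0.438, C 0.287, A 0.155, H 0.032.
The surplus seats go to D, B, E.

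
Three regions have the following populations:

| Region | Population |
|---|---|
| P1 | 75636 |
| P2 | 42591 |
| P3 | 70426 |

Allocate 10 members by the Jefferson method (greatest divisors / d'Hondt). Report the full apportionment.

Standard divisor 188653/10 ≈ 18865.3; standard quotas: P1 4.009, P2 2.258, P3 3.733.
Rounding down gives 4, 2, 3 = 9 seats, so the divisor must be adjusted.
With modified divisor 16400: modified quotas P1 4.612, P2 2.597, P3 4.294.
Rounding down: P1 4, P2 2, P3 4 (total 10).

P1=4, P2=2, P3=4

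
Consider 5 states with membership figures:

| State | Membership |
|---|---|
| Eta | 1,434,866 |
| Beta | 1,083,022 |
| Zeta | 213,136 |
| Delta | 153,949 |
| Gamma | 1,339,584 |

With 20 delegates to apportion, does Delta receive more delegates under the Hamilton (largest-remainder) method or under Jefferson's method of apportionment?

Hamilton: Eta 7, Beta 5, Zeta 1, Delta 1, Gamma 6.
Jefferson: Eta 7, Beta 5, Zeta 1, Delta 0, Gamma 7.
Delta gets 1 under Hamilton and 0 under Jefferson.

Hamilton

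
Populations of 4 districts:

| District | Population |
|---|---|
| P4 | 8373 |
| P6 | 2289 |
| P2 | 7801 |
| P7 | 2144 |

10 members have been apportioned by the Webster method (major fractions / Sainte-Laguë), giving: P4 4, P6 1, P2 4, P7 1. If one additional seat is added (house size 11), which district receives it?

Priority for the next seat is population ÷ (current seats + 0.5).
Priorities: P4 1860.667, P6 1526.000, P2 1733.556, P7 1429.333.
Highest priority: P4.

P4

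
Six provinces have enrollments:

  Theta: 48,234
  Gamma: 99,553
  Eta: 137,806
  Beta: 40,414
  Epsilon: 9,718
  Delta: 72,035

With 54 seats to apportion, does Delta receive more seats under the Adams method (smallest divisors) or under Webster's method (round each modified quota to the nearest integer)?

Adams: Theta 6, Gamma 13, Eta 18, Beta 6, Epsilon 2, Delta 9.
Webster: Theta 6, Gamma 13, Eta 19, Beta 5, Epsilon 1, Delta 10.
Delta gets 9 under Adams and 10 under Webster.

Webster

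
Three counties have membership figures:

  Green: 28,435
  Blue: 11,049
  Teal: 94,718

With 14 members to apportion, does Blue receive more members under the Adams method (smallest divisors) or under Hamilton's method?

Adams: Green 3, Blue 2, Teal 9.
Hamilton: Green 3, Blue 1, Teal 10.
Blue gets 2 under Adams and 1 under Hamilton.

Adams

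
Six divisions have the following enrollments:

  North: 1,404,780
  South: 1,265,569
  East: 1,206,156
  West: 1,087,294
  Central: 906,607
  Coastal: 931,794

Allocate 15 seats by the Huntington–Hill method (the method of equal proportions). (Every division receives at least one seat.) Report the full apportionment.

North: 3; South: 3; East: 3; West: 2; Central: 2; Coastal: 2

With divisor 468149: modified quotas North 3.001, South 2.703, East 2.576, West 2.323, Central 1.937, Coastal 1.990.
Geometric-mean thresholds: North √(3·4)=3.464, South √(2·3)=2.449, East √(2·3)=2.449, West √(2·3)=2.449, Central √(1·2)=1.414, Coastal √(1·2)=1.414.
Each quota rounded against its threshold gives North 3, South 3, East 3, West 2, Central 2, Coastal 2 (total 15).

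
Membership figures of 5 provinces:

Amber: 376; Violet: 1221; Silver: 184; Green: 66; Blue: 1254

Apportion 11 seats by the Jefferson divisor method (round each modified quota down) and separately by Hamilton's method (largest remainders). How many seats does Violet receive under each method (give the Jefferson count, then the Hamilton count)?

Jefferson: Amber 1, Violet 5, Silver 0, Green 0, Blue 5.
Hamilton: Amber 1, Violet 4, Silver 1, Green 0, Blue 5.
Violet gets 5 under Jefferson and 4 under Hamilton.

5 and 4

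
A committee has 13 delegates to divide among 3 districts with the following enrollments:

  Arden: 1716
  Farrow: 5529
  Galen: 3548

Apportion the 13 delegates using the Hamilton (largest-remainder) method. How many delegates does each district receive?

Standard divisor: 10793 ÷ 13 ≈ 830.231.
Standard quotas: Arden 2.0669, Farrow 6.6596, Galen 4.2735.
Lower quotas: Arden 2, Farrow 6, Galen 4 (sum 12, leaving 1 seat).
Remainders in descending order: Farrow 0.6596, Galen 0.2735, Arden 0.0669.
Largest remainder: Farrow receives the extra seat.

Arden: 2, Farrow: 7, Galen: 4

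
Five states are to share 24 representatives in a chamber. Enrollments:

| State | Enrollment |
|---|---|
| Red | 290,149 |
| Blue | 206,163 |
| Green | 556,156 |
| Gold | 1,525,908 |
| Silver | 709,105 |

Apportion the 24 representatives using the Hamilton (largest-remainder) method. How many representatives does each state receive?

Red=2, Blue=2, Green=4, Gold=11, Silver=5

Standard divisor: 3287481 ÷ 24 ≈ 136978.375.
Standard quotas: Red 2.1182, Blue 1.5051, Green 4.0602, Gold 11.1398, Silver 5.1768.
Lower quotas: Red 2, Blue 1, Green 4, Gold 11, Silver 5 (sum 23, leaving 1 seat).
Remainders in descending order: Blue 0.5051, Silver 0.1768, Gold 0.1398, Red 0.1182, Green 0.0602.
Largest remainder: Blue receives the extra seat.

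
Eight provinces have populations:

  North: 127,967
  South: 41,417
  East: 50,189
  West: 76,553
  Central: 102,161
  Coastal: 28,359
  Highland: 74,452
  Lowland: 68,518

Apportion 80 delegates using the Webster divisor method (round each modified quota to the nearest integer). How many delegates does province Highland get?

10

Standard divisor 569616/80 ≈ 7120.2; standard quotas: North 17.972, South 5.817, East 7.049, West 10.752, Central 14.348, Coastal 3.983, Highland 10.456, Lowland 9.623.
Rounding to the nearest integer gives North 18, South 6, East 7, West 11, Central 14, Coastal 4, Highland 10, Lowland 10 — total 80, matching the house size, so no adjustment is needed.
Highland receives 10.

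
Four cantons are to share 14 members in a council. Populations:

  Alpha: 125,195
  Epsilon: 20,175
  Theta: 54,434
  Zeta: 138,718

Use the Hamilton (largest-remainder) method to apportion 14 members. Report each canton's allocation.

Alpha=5, Epsilon=1, Theta=2, Zeta=6

Total 338522; standard divisor 338522/14 ≈ 24180.143.
Standard quotas: Alpha 5.1776, Epsilon 0.8344, Theta 2.2512, Zeta 5.7369.
Lower quotas: Alpha 5, Epsilon 0, Theta 2, Zeta 5 (sum 12, leaving 2 seats).
Remainders in descending order: Epsilon 0.8344, Zeta 0.7369, Theta 0.2512, Alpha 0.1776.
The surplus seats go to Epsilon, Zeta.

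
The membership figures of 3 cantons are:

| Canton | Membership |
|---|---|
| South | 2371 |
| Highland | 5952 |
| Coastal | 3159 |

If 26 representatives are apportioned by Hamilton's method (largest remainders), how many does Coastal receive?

7

Standard divisor: 11482 ÷ 26 ≈ 441.615.
Standard quotas: South 5.3689, Highland 13.4778, Coastal 7.1533.
Lower quotas: South 5, Highland 13, Coastal 7 (sum 25, leaving 1 seat).
Remainders in descending order: Highland 0.4778, South 0.3689, Coastal 0.1533.
Largest remainder: Highland receives the extra seat.
Coastal receives 7.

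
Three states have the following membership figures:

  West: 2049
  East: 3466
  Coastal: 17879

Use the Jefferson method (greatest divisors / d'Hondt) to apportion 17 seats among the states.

Standard divisor 23394/17 ≈ 1376.118; standard quotas: West 1.489, East 2.519, Coastal 12.992.
Rounding down gives 1, 2, 12 = 15 seats, so the divisor must be adjusted.
With modified divisor 1200: modified quotas West 1.708, East 2.888, Coastal 14.899.
Rounding down: West 1, East 2, Coastal 14 (total 17).

West: 1, East: 2, Coastal: 14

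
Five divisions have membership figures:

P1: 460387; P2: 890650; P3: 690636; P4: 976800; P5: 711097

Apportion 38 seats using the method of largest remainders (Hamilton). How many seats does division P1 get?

5

Standard divisor: 3729570 ÷ 38 ≈ 98146.579.
Standard quotas: P1 4.6908, P2 9.0747, P3 7.0368, P4 9.9525, P5 7.2453.
Lower quotas: P1 4, P2 9, P3 7, P4 9, P5 7 (sum 36, leaving 2 seats).
Remainders in descending order: P4 0.9525, P1 0.6908, P5 0.2453, P2 0.0747, P3 0.0368.
Largest remainders: P4, P1 receive the extra seats.
P1 receives 5.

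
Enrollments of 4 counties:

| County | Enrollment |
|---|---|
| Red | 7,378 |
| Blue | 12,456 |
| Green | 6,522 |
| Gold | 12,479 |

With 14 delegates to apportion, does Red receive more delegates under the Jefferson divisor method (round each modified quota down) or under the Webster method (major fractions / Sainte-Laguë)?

Webster

Jefferson: Red 2, Blue 5, Green 2, Gold 5.
Webster: Red 3, Blue 4, Green 2, Gold 5.
Red gets 2 under Jefferson and 3 under Webster.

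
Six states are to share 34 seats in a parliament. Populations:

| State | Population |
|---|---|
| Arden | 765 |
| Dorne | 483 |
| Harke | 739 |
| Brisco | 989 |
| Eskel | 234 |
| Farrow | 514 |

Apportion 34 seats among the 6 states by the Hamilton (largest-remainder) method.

Arden=7; Dorne=4; Harke=7; Brisco=9; Eskel=2; Farrow=5

Total 3724; standard divisor 3724/34 ≈ 109.529.
Standard quotas: Arden 6.984, Dorne 4.410, Harke 6.747, Brisco 9.030, Eskel 2.136, Farrow 4.693.
Lower quotas: Arden 6, Dorne 4, Harke 6, Brisco 9, Eskel 2, Farrow 4 (sum 31, leaving 3 seats).
Remainders in descending order: Arden 0.984, Harke 0.747, Farrow 0.693, Dorne 0.410, Eskel 0.136, Brisco 0.030.
The surplus seats go to Arden, Harke, Farrow.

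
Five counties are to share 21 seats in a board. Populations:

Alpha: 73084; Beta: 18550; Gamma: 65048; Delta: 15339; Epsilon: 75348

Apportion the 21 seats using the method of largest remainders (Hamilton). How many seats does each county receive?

Standard divisor: 247369 ÷ 21 ≈ 11779.476.
Standard quotas: Alpha 6.2044, Beta 1.5748, Gamma 5.5221, Delta 1.3022, Epsilon 6.3965.
Lower quotas: Alpha 6, Beta 1, Gamma 5, Delta 1, Epsilon 6 (sum 19, leaving 2 seats).
Remainders in descending order: Beta 0.5748, Gamma 0.5221, Epsilon 0.3965, Delta 0.3022, Alpha 0.2044.
Largest remainders: Beta, Gamma receive the extra seats.

Alpha: 6, Beta: 2, Gamma: 6, Delta: 1, Epsilon: 6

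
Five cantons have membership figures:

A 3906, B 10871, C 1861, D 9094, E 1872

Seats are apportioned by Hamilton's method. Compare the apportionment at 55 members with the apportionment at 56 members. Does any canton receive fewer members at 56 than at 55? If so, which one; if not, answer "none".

At 55 seats: A 8, B 21, C 4, D 18, E 4.
At 56 seats: A 8, B 22, C 4, D 18, E 4.
No canton's allocation decreased.

none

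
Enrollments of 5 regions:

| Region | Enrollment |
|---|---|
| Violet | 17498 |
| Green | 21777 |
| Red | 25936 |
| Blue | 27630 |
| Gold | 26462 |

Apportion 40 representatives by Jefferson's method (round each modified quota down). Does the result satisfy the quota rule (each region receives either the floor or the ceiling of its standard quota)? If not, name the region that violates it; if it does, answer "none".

none

Standard quotas: Violet 5.867, Green 7.301, Red 8.696, Blue 9.264, Gold 8.872.
Jefferson allocation: Violet 6, Green 7, Red 9, Blue 9, Gold 9.
Every allocation lies between the lower and upper quota.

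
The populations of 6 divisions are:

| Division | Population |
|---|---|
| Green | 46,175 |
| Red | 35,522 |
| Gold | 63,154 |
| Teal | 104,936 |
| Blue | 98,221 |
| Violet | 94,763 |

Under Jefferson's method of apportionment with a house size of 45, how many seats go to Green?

Standard divisor 442771/45 ≈ 9839.356; standard quotas: Green 4.693, Red 3.610, Gold 6.419, Teal 10.665, Blue 9.982, Violet 9.631.
Rounding down gives 4, 3, 6, 10, 9, 9 = 41 seats, so the divisor must be adjusted.
With modified divisor 9100: modified quotas Green 5.074, Red 3.904, Gold 6.940, Teal 11.531, Blue 10.794, Violet 10.414.
Rounding down: Green 5, Red 3, Gold 6, Teal 11, Blue 10, Violet 10 (total 45).
Green receives 5.

5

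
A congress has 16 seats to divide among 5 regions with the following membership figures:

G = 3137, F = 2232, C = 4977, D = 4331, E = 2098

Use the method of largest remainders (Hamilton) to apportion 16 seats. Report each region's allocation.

G=3; F=2; C=5; D=4; E=2

The standard divisor is 16775/16 ≈ 1048.438.
Standard quotas: G 2.992, F 2.129, C 4.747, D 4.131, E 2.001.
Lower quotas: G 2, F 2, C 4, D 4, E 2 (sum 14, leaving 2 seats).
Remainders in descending order: G 0.992, C 0.747, D 0.131, F 0.129, E 0.001.
Largest remainders: G, C receive the extra seats.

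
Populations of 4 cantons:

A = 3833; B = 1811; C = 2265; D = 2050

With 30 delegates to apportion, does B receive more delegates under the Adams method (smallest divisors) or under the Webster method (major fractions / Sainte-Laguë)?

Adams

Adams: A 11, B 6, C 7, D 6.
Webster: A 12, B 5, C 7, D 6.
B gets 6 under Adams and 5 under Webster.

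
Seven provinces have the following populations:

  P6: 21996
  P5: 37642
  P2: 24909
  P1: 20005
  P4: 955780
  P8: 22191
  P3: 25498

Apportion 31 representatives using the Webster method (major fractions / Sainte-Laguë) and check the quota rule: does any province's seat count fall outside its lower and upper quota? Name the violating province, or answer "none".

Standard quotas: P6 0.615, P5 1.053, P2 0.697, P1 0.560, P4 26.741, P8 0.621, P3 0.713.
Webster allocation: P6 1, P5 1, P2 1, P1 1, P4 25, P8 1, P3 1.
P4 has quota 26.741 (lower 26, upper 27) but receives 25 — outside the quota interval.

P4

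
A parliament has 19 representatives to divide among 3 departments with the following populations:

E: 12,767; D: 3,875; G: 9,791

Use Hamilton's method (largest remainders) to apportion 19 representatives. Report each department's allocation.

The standard divisor is 26433/19 ≈ 1391.211.
Standard quotas: E 9.1769, D 2.7853, G 7.0378.
Lower quotas: E 9, D 2, G 7 (sum 18, leaving 1 seat).
Remainders in descending order: D 0.7853, E 0.1769, G 0.0378.
Largest remainder: D receives the extra seat.

E: 9; D: 3; G: 7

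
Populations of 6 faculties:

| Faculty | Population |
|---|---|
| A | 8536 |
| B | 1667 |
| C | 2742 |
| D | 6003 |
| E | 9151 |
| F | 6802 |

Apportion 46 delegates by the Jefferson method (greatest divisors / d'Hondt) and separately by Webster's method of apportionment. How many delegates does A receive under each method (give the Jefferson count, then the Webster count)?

Jefferson: A 12, B 2, C 3, D 8, E 12, F 9.
Webster: A 11, B 2, C 4, D 8, E 12, F 9.
A gets 12 under Jefferson and 11 under Webster.

12 and 11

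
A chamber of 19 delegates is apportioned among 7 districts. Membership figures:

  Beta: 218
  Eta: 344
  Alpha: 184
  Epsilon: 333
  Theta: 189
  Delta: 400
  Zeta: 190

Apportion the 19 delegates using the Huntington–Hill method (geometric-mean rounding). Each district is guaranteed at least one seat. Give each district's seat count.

Beta=2; Eta=4; Alpha=2; Epsilon=3; Theta=2; Delta=4; Zeta=2

With divisor 98: modified quotas Beta 2.224, Eta 3.510, Alpha 1.878, Epsilon 3.398, Theta 1.929, Delta 4.082, Zeta 1.939.
Geometric-mean thresholds: Beta √(2·3)=2.449, Eta √(3·4)=3.464, Alpha √(1·2)=1.414, Epsilon √(3·4)=3.464, Theta √(1·2)=1.414, Delta √(4·5)=4.472, Zeta √(1·2)=1.414.
Each quota rounded against its threshold gives Beta 2, Eta 4, Alpha 2, Epsilon 3, Theta 2, Delta 4, Zeta 2 (total 19).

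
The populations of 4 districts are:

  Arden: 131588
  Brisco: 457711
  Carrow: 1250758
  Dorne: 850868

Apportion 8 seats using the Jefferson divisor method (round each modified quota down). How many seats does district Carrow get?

4

Standard divisor 2690925/8 ≈ 336365.625; standard quotas: Arden 0.391, Brisco 1.361, Carrow 3.718, Dorne 2.530.
Rounding down gives 0, 1, 3, 2 = 6 seats, so the divisor must be adjusted.
With modified divisor 266900: modified quotas Arden 0.493, Brisco 1.715, Carrow 4.686, Dorne 3.188.
Rounding down: Arden 0, Brisco 1, Carrow 4, Dorne 3 (total 8).
Carrow receives 4.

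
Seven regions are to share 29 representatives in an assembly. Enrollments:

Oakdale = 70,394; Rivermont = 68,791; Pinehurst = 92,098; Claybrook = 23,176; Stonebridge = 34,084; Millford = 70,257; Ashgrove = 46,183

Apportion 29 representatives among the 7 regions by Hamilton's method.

Standard divisor: 404983 ÷ 29 ≈ 13964.931.
Standard quotas: Oakdale 5.0408, Rivermont 4.9260, Pinehurst 6.5949, Claybrook 1.6596, Stonebridge 2.4407, Millford 5.0310, Ashgrove 3.3071.
Lower quotas: Oakdale 5, Rivermont 4, Pinehurst 6, Claybrook 1, Stonebridge 2, Millford 5, Ashgrove 3 (sum 26, leaving 3 seats).
Remainders in descending order: Rivermont 0.9260, Claybrook 0.6596, Pinehurst 0.5949, Stonebridge 0.4407, Ashgrove 0.3071, Oakdale 0.0408, Millford 0.0310.
Largest remainders: Rivermont, Claybrook, Pinehurst receive the extra seats.

Oakdale 5, Rivermont 5, Pinehurst 7, Claybrook 2, Stonebridge 2, Millford 5, Ashgrove 3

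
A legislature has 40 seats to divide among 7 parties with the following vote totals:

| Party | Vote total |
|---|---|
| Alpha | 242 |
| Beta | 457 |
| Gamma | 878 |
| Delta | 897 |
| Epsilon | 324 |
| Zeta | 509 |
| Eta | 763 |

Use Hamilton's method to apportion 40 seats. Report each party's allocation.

Alpha=2; Beta=4; Gamma=9; Delta=9; Epsilon=3; Zeta=5; Eta=8

Standard divisor: 4070 ÷ 40 ≈ 101.75.
Standard quotas: Alpha 2.378, Beta 4.491, Gamma 8.629, Delta 8.816, Epsilon 3.184, Zeta 5.002, Eta 7.499.
Lower quotas: Alpha 2, Beta 4, Gamma 8, Delta 8, Epsilon 3, Zeta 5, Eta 7 (sum 37, leaving 3 seats).
Remainders in descending order: Delta 0.816, Gamma 0.629, Eta 0.499, Beta 0.491, Alpha 0.378, Epsilon 0.184, Zeta 0.002.
Largest remainders: Delta, Gamma, Eta receive the extra seats.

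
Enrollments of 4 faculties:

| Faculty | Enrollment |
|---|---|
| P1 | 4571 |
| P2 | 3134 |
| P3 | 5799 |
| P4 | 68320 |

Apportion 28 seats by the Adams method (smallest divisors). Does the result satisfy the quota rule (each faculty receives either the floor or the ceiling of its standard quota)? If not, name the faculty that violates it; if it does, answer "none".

Standard quotas: P1 1.564, P2 1.072, P3 1.984, P4 23.379.
Adams allocation: P1 2, P2 2, P3 2, P4 22.
P4 has quota 23.379 (lower 23, upper 24) but receives 22 — outside the quota interval.

P4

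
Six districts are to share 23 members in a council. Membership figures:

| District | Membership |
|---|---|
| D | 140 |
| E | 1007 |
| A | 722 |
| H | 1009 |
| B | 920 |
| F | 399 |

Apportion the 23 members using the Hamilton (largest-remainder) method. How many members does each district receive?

Standard divisor: 4197 ÷ 23 ≈ 182.478.
Standard quotas: D 0.767, E 5.518, A 3.957, H 5.529, B 5.042, F 2.187.
Lower quotas: D 0, E 5, A 3, H 5, B 5, F 2 (sum 20, leaving 3 seats).
Remainders in descending order: A 0.957, D 0.767, H 0.529, E 0.518, F 0.187, B 0.042.
Largest remainders: A, D, H receive the extra seats.

D 1, E 5, A 4, H 6, B 5, F 2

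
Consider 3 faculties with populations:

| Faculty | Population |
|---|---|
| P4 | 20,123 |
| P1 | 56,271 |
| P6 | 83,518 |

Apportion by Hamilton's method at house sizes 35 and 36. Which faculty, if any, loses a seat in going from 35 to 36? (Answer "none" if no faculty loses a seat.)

At 35 seats: P4 5, P1 12, P6 18.
At 36 seats: P4 4, P1 13, P6 19.
P4 drops from 5 to 4.

P4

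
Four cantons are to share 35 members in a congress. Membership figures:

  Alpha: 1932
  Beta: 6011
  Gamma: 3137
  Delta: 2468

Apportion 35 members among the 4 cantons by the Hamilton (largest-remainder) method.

Alpha 5, Beta 16, Gamma 8, Delta 6

Standard divisor: 13548 ÷ 35 ≈ 387.086.
Standard quotas: Alpha 4.9911, Beta 15.5289, Gamma 8.1041, Delta 6.3758.
Lower quotas: Alpha 4, Beta 15, Gamma 8, Delta 6 (sum 33, leaving 2 seats).
Remainders in descending order: Alpha 0.9911, Beta 0.5289, Delta 0.3758, Gamma 0.1041.
Largest remainders: Alpha, Beta receive the extra seats.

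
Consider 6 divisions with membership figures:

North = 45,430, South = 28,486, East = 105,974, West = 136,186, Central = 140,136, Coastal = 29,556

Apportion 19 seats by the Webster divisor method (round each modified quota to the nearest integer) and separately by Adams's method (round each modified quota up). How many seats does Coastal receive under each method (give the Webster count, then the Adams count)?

Webster: North 2, South 1, East 4, West 5, Central 6, Coastal 1.
Adams: North 2, South 1, East 4, West 5, Central 5, Coastal 2.
Coastal gets 1 under Webster and 2 under Adams.

1 and 2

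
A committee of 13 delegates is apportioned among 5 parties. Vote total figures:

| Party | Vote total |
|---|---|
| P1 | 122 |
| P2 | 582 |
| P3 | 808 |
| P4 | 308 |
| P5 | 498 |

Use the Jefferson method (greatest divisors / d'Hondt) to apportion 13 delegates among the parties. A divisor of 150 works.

With modified divisor 150: modified quotas P1 0.813, P2 3.880, P3 5.387, P4 2.053, P5 3.320.
Rounding down: P1 0, P2 3, P3 5, P4 2, P5 3 (total 13).

P1=0, P2=3, P3=5, P4=2, P5=3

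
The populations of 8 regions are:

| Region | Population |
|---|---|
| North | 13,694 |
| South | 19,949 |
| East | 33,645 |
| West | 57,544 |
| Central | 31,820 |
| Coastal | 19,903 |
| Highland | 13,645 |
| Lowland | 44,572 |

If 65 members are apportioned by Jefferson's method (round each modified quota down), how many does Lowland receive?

13

Standard divisor 234772/65 ≈ 3611.877; standard quotas: North 3.791, South 5.523, East 9.315, West 15.932, Central 8.810, Coastal 5.510, Highland 3.778, Lowland 12.340.
Rounding down gives 3, 5, 9, 15, 8, 5, 3, 12 = 60 seats, so the divisor must be adjusted.
With modified divisor 3392.83: modified quotas North 4.036, South 5.880, East 9.917, West 16.960, Central 9.379, Coastal 5.866, Highland 4.022, Lowland 13.137.
Rounding down: North 4, South 5, East 9, West 16, Central 9, Coastal 5, Highland 4, Lowland 13 (total 65).
Lowland receives 13.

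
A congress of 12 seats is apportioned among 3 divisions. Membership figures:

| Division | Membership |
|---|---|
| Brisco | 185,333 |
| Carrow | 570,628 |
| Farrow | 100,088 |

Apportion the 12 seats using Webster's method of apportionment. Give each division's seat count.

Brisco=3; Carrow=8; Farrow=1

Standard divisor 856049/12 ≈ 71337.417; standard quotas: Brisco 2.598, Carrow 7.999, Farrow 1.403.
Rounding to the nearest integer gives Brisco 3, Carrow 8, Farrow 1 — total 12, matching the house size, so no adjustment is needed.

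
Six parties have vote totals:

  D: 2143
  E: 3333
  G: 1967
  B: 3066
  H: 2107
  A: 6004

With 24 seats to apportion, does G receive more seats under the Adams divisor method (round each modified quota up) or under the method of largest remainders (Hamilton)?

Adams: D 3, E 4, G 3, B 4, H 3, A 7.
Hamilton: D 3, E 4, G 2, B 4, H 3, A 8.
G gets 3 under Adams and 2 under Hamilton.

Adams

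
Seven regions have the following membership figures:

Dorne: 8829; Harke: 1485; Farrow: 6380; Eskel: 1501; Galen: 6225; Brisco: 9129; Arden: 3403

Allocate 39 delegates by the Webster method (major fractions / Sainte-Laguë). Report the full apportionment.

Standard divisor 36952/39 ≈ 947.487; standard quotas: Dorne 9.318, Harke 1.567, Farrow 6.734, Eskel 1.584, Galen 6.570, Brisco 9.635, Arden 3.592.
Rounding to the nearest integer gives 9, 2, 7, 2, 7, 10, 4 = 41 seats, so the divisor must be adjusted.
With modified divisor 966.6: modified quotas Dorne 9.134, Harke 1.536, Farrow 6.600, Eskel 1.553, Galen 6.440, Brisco 9.444, Arden 3.521.
Rounding to the nearest integer: Dorne 9, Harke 2, Farrow 7, Eskel 2, Galen 6, Brisco 9, Arden 4 (total 39).

Dorne 9, Harke 2, Farrow 7, Eskel 2, Galen 6, Brisco 9, Arden 4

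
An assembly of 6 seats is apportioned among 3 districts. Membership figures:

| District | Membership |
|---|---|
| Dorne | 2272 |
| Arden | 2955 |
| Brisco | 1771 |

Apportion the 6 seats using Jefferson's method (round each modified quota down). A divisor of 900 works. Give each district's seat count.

Dorne 2; Arden 3; Brisco 1

With modified divisor 900: modified quotas Dorne 2.524, Arden 3.283, Brisco 1.968.
Rounding down: Dorne 2, Arden 3, Brisco 1 (total 6).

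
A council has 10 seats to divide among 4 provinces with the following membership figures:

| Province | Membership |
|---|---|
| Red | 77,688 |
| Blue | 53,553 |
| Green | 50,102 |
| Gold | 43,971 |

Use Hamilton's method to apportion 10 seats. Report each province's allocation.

Red=4; Blue=2; Green=2; Gold=2

The standard divisor is 225314/10 ≈ 22531.4.
Standard quotas: Red 3.4480, Blue 2.3768, Green 2.2237, Gold 1.9515.
Lower quotas: Red 3, Blue 2, Green 2, Gold 1 (sum 8, leaving 2 seats).
Remainders in descending order: Gold 0.9515, Red 0.4480, Blue 0.3768, Green 0.2237.
The surplus seats go to Gold, Red.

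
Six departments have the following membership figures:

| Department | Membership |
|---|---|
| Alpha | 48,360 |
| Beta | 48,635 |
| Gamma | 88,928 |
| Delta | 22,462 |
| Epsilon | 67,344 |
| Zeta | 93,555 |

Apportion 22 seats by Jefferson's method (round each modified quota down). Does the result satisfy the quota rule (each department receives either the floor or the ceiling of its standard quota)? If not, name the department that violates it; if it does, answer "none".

none

Standard quotas: Alpha 2.881, Beta 2.897, Gamma 5.298, Delta 1.338, Epsilon 4.012, Zeta 5.574.
Jefferson allocation: Alpha 3, Beta 3, Gamma 5, Delta 1, Epsilon 4, Zeta 6.
Every allocation lies between the lower and upper quota.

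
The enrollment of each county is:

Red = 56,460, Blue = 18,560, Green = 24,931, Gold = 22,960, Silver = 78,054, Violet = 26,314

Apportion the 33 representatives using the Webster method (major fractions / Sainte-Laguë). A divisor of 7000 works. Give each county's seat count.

With modified divisor 7000: modified quotas Red 8.066, Blue 2.651, Green 3.562, Gold 3.280, Silver 11.151, Violet 3.759.
Rounding to the nearest integer: Red 8, Blue 3, Green 4, Gold 3, Silver 11, Violet 4 (total 33).

Red: 8, Blue: 3, Green: 4, Gold: 3, Silver: 11, Violet: 4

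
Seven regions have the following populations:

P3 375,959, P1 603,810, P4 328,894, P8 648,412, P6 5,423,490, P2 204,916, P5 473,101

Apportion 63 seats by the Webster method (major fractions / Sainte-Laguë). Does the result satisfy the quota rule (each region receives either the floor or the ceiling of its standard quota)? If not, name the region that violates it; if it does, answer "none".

P6

Standard quotas: P3 2.939, P1 4.720, P4 2.571, P8 5.069, P6 42.400, P2 1.602, P5 3.699.
Webster allocation: P3 3, P1 5, P4 3, P8 5, P6 41, P2 2, P5 4.
P6 has quota 42.400 (lower 42, upper 43) but receives 41 — outside the quota interval.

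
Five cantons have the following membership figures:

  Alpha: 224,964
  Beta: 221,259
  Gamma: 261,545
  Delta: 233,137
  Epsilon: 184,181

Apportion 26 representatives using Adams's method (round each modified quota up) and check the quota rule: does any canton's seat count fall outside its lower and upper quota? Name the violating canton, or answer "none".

none

Standard quotas: Alpha 5.199, Beta 5.113, Gamma 6.044, Delta 5.388, Epsilon 4.256.
Adams allocation: Alpha 5, Beta 5, Gamma 6, Delta 6, Epsilon 4.
Every allocation lies between the lower and upper quota.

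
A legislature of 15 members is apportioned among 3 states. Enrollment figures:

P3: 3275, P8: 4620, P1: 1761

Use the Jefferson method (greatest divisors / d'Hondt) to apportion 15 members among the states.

P3 5, P8 7, P1 3

Standard divisor 9656/15 ≈ 643.733; standard quotas: P3 5.088, P8 7.177, P1 2.736.
Rounding down gives 5, 7, 2 = 14 seats, so the divisor must be adjusted.
With modified divisor 580: modified quotas P3 5.647, P8 7.966, P1 3.036.
Rounding down: P3 5, P8 7, P1 3 (total 15).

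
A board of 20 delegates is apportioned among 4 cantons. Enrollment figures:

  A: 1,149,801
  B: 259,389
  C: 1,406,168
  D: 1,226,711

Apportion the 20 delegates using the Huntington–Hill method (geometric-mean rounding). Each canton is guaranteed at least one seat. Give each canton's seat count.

A=6; B=1; C=7; D=6

With divisor 199605: modified quotas A 5.760, B 1.300, C 7.045, D 6.146.
Geometric-mean thresholds: A √(5·6)=5.477, B √(1·2)=1.414, C √(7·8)=7.483, D √(6·7)=6.481.
Each quota rounded against its threshold gives A 6, B 1, C 7, D 6 (total 20).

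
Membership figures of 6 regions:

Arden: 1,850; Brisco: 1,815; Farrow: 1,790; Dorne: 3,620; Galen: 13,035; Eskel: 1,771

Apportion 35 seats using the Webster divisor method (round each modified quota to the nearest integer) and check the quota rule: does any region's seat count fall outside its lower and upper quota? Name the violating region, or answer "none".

Standard quotas: Arden 2.711, Brisco 2.660, Farrow 2.623, Dorne 5.305, Galen 19.104, Eskel 2.596.
Webster allocation: Arden 3, Brisco 3, Farrow 3, Dorne 5, Galen 18, Eskel 3.
Galen has quota 19.104 (lower 19, upper 20) but receives 18 — outside the quota interval.

Galen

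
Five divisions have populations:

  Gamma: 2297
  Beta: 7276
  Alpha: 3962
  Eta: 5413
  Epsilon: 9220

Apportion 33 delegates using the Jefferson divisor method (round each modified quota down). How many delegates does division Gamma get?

Standard divisor 28168/33 ≈ 853.576; standard quotas: Gamma 2.691, Beta 8.524, Alpha 4.642, Eta 6.342, Epsilon 10.802.
Rounding down gives 2, 8, 4, 6, 10 = 30 seats, so the divisor must be adjusted.
With modified divisor 780: modified quotas Gamma 2.945, Beta 9.328, Alpha 5.079, Eta 6.940, Epsilon 11.821.
Rounding down: Gamma 2, Beta 9, Alpha 5, Eta 6, Epsilon 11 (total 33).
Gamma receives 2.

2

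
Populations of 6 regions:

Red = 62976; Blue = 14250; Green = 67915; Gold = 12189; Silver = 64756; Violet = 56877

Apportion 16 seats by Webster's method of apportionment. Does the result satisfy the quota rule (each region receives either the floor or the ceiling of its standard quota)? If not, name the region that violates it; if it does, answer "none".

Standard quotas: Red 3.612, Blue 0.817, Green 3.895, Gold 0.699, Silver 3.714, Violet 3.262.
Webster allocation: Red 3, Blue 1, Green 4, Gold 1, Silver 4, Violet 3.
Every allocation lies between the lower and upper quota.

none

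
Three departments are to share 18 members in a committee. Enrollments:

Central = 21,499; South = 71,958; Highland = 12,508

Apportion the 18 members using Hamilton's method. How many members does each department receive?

Central 4; South 12; Highland 2

The standard divisor is 105965/18 ≈ 5886.944.
Standard quotas: Central 3.6520, South 12.2233, Highland 2.1247.
Lower quotas: Central 3, South 12, Highland 2 (sum 17, leaving 1 seat).
Remainders in descending order: Central 0.6520, South 0.2233, Highland 0.1247.
Largest remainder: Central receives the extra seat.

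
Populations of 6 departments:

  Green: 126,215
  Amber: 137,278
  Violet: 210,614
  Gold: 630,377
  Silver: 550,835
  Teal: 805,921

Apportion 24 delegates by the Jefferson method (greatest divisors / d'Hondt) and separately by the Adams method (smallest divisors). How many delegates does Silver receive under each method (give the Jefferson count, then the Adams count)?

Jefferson: Green 1, Amber 1, Violet 2, Gold 6, Silver 6, Teal 8.
Adams: Green 2, Amber 2, Violet 2, Gold 6, Silver 5, Teal 7.
Silver gets 6 under Jefferson and 5 under Adams.

6 and 5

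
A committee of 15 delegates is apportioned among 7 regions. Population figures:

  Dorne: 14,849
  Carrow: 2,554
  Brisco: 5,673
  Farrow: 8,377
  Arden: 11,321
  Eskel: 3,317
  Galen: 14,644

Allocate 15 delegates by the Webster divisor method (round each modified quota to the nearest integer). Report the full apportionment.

Standard divisor 60735/15 ≈ 4049; standard quotas: Dorne 3.667, Carrow 0.631, Brisco 1.401, Farrow 2.069, Arden 2.796, Eskel 0.819, Galen 3.617.
Rounding to the nearest integer gives 4, 1, 1, 2, 3, 1, 4 = 16 seats, so the divisor must be adjusted.
With modified divisor 4210: modified quotas Dorne 3.527, Carrow 0.607, Brisco 1.348, Farrow 1.990, Arden 2.689, Eskel 0.788, Galen 3.478.
Rounding to the nearest integer: Dorne 4, Carrow 1, Brisco 1, Farrow 2, Arden 3, Eskel 1, Galen 3 (total 15).

Dorne 4, Carrow 1, Brisco 1, Farrow 2, Arden 3, Eskel 1, Galen 3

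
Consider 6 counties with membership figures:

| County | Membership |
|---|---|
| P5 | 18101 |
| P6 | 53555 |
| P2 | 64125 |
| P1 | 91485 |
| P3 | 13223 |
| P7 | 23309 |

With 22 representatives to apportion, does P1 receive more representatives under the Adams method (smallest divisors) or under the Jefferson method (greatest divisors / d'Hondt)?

Adams: P5 2, P6 5, P2 5, P1 7, P3 1, P7 2.
Jefferson: P5 1, P6 5, P2 5, P1 8, P3 1, P7 2.
P1 gets 7 under Adams and 8 under Jefferson.

Jefferson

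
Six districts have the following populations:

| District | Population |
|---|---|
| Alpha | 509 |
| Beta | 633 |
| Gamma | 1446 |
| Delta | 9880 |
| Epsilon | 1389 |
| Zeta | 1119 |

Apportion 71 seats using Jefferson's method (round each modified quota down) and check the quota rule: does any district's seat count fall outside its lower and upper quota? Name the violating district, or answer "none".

Standard quotas: Alpha 2.413, Beta 3.001, Gamma 6.855, Delta 46.840, Epsilon 6.585, Zeta 5.305.
Jefferson allocation: Alpha 2, Beta 3, Gamma 7, Delta 48, Epsilon 6, Zeta 5.
Delta has quota 46.840 (lower 46, upper 47) but receives 48 — outside the quota interval.

Delta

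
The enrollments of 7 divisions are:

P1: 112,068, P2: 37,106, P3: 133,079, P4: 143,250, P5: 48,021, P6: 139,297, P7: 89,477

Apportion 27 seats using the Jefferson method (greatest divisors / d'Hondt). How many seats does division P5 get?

Standard divisor 702298/27 ≈ 26011.037; standard quotas: P1 4.308, P2 1.427, P3 5.116, P4 5.507, P5 1.846, P6 5.355, P7 3.440.
Rounding down gives 4, 1, 5, 5, 1, 5, 3 = 24 seats, so the divisor must be adjusted.
With modified divisor 22800: modified quotas P1 4.915, P2 1.627, P3 5.837, P4 6.283, P5 2.106, P6 6.110, P7 3.924.
Rounding down: P1 4, P2 1, P3 5, P4 6, P5 2, P6 6, P7 3 (total 27).
P5 receives 2.

2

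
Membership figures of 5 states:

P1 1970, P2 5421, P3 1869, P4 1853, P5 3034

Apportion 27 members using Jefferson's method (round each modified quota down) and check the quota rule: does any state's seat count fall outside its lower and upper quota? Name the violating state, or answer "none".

none

Standard quotas: P1 3.760, P2 10.346, P3 3.567, P4 3.537, P5 5.790.
Jefferson allocation: P1 4, P2 11, P3 3, P4 3, P5 6.
Every allocation lies between the lower and upper quota.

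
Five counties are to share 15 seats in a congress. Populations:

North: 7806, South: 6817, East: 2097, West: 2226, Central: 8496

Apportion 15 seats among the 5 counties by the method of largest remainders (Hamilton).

Total 27442; standard divisor 27442/15 ≈ 1829.467.
Standard quotas: North 4.2668, South 3.7262, East 1.1462, West 1.2167, Central 4.6440.
Lower quotas: North 4, South 3, East 1, West 1, Central 4 (sum 13, leaving 2 seats).
Remainders in descending order: South 0.7262, Central 0.6440, North 0.2668, West 0.2167, East 0.1462.
The surplus seats go to South, Central.

North 4; South 4; East 1; West 1; Central 5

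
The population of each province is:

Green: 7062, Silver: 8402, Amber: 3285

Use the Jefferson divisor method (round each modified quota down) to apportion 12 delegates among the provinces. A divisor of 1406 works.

Green: 5; Silver: 5; Amber: 2

With modified divisor 1406: modified quotas Green 5.023, Silver 5.976, Amber 2.336.
Rounding down: Green 5, Silver 5, Amber 2 (total 12).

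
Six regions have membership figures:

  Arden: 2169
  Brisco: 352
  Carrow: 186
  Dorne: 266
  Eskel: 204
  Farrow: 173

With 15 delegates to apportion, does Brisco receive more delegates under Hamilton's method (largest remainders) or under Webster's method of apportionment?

Hamilton: Arden 10, Brisco 1, Carrow 1, Dorne 1, Eskel 1, Farrow 1.
Webster: Arden 9, Brisco 2, Carrow 1, Dorne 1, Eskel 1, Farrow 1.
Brisco gets 1 under Hamilton and 2 under Webster.

Webster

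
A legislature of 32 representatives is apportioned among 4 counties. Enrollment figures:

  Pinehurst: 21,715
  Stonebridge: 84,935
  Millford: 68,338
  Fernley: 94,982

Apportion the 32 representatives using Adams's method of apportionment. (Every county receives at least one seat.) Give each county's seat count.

Standard divisor 269970/32 ≈ 8436.562; standard quotas: Pinehurst 2.574, Stonebridge 10.067, Millford 8.100, Fernley 11.258.
Rounding up gives 3, 11, 9, 12 = 35 seats, so the divisor must be adjusted.
With modified divisor 9000: modified quotas Pinehurst 2.413, Stonebridge 9.437, Millford 7.593, Fernley 10.554.
Rounding up: Pinehurst 3, Stonebridge 10, Millford 8, Fernley 11 (total 32).

Pinehurst=3, Stonebridge=10, Millford=8, Fernley=11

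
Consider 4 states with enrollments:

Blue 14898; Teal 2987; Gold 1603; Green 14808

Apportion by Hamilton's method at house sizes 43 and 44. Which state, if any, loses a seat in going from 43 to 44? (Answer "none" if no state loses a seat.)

none

At 43 seats: Blue 19, Teal 4, Gold 2, Green 18.
At 44 seats: Blue 19, Teal 4, Gold 2, Green 19.
No state's allocation decreased.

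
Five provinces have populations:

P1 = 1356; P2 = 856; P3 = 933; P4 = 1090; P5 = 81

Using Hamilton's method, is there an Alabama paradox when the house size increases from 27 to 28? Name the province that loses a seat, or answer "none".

P5

At 27 seats: P1 8, P2 5, P3 6, P4 7, P5 1.
At 28 seats: P1 9, P2 6, P3 6, P4 7, P5 0.
P5 drops from 1 to 0.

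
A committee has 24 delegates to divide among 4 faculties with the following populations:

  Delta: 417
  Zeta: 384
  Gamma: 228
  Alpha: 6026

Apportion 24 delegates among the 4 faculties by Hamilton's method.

The standard divisor is 7055/24 ≈ 293.958.
Standard quotas: Delta 1.4186, Zeta 1.3063, Gamma 0.7756, Alpha 20.4995.
Lower quotas: Delta 1, Zeta 1, Gamma 0, Alpha 20 (sum 22, leaving 2 seats).
Remainders in descending order: Gamma 0.7756, Alpha 0.4995, Delta 0.4186, Zeta 0.3063.
The surplus seats go to Gamma, Alpha.

Delta 1, Zeta 1, Gamma 1, Alpha 21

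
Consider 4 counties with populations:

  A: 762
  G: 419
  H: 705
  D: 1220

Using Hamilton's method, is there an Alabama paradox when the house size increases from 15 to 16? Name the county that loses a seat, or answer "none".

none

At 15 seats: A 4, G 2, H 3, D 6.
At 16 seats: A 4, G 2, H 4, D 6.
No county's allocation decreased.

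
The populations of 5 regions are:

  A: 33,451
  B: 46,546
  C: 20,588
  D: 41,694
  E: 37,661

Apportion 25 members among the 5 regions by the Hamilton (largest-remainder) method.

Total 179940; standard divisor 179940/25 ≈ 7197.6.
Standard quotas: A 4.6475, B 6.4669, C 2.8604, D 5.7928, E 5.2324.
Lower quotas: A 4, B 6, C 2, D 5, E 5 (sum 22, leaving 3 seats).
Remainders in descending order: C 0.8604, D 0.7928, A 0.6475, B 0.4669, E 0.2324.
Largest remainders: C, D, A receive the extra seats.

A=5, B=6, C=3, D=6, E=5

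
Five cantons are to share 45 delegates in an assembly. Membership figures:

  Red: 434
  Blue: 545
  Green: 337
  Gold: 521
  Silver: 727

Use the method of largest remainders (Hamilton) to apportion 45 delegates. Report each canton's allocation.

Total 2564; standard divisor 2564/45 ≈ 56.978.
Standard quotas: Red 7.617, Blue 9.565, Green 5.915, Gold 9.144, Silver 12.759.
Lower quotas: Red 7, Blue 9, Green 5, Gold 9, Silver 12 (sum 42, leaving 3 seats).
Remainders in descending order: Green 0.915, Silver 0.759, Red 0.617, Blue 0.565, Gold 0.144.
Largest remainders: Green, Silver, Red receive the extra seats.

Red: 8; Blue: 9; Green: 6; Gold: 9; Silver: 13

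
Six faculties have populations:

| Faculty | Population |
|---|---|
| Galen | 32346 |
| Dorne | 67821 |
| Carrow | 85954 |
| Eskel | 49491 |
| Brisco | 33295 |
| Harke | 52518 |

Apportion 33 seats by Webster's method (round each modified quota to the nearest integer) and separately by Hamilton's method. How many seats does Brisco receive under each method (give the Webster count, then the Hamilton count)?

3 and 4

Webster: Galen 3, Dorne 7, Carrow 9, Eskel 5, Brisco 3, Harke 6.
Hamilton: Galen 3, Dorne 7, Carrow 9, Eskel 5, Brisco 4, Harke 5.
Brisco gets 3 under Webster and 4 under Hamilton.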